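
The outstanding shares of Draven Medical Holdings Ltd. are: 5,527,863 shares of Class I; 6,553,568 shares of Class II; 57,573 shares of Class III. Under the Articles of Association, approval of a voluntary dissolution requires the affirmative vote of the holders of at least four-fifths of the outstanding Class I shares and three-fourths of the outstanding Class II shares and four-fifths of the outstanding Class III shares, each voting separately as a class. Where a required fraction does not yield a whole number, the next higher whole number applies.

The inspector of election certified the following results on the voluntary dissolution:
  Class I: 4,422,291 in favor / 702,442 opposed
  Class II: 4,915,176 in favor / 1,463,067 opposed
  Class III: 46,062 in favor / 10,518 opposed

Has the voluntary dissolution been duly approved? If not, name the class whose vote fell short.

Approved — every class gave the required vote.

Class I: 4/5 of 5527863 = 4422290.40, rounded up to 4422291; 4,422,291 required, 4,422,291 in favor — approved.
Class II: 3/4 of 6553568 = 4915176; 4,915,176 required, 4,915,176 in favor — approved.
Class III: 4/5 of 57573 = 46058.40, rounded up to 46059; 46,059 required, 46,062 in favor — approved.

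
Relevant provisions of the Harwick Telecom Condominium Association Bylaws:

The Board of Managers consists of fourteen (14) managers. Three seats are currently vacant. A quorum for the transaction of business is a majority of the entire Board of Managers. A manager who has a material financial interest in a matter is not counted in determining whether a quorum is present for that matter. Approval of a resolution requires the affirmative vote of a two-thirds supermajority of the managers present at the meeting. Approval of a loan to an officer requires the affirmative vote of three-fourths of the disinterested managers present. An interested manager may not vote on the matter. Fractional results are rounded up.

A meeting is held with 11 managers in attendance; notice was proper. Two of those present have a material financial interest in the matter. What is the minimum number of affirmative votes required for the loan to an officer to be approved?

The loan to an officer requires three-fourths of the disinterested managers present (11 − 2 = 9).
3/4 of 9 = 6.75, rounded up to 7.

7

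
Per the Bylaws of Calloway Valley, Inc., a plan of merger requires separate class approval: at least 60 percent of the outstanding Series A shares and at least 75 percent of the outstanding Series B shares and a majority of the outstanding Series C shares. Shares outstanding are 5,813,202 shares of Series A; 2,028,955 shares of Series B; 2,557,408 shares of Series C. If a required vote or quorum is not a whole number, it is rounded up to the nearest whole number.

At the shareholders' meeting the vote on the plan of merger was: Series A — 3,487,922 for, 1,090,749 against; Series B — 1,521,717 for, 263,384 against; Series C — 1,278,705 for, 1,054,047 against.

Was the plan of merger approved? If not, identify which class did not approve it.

Series A: 3/5 of 5813202 = 3487921.20, rounded up to 3487922; 3,487,922 required, 3,487,922 in favor — approved.
Series B: 3/4 of 2028955 = 1521716.25, rounded up to 1521717; 1,521,717 required, 1,521,717 in favor — approved.
Series C: a majority of 2557408 is 1278705; 1,278,705 required, 1,278,705 in favor — approved.

Approved — every class gave the required vote.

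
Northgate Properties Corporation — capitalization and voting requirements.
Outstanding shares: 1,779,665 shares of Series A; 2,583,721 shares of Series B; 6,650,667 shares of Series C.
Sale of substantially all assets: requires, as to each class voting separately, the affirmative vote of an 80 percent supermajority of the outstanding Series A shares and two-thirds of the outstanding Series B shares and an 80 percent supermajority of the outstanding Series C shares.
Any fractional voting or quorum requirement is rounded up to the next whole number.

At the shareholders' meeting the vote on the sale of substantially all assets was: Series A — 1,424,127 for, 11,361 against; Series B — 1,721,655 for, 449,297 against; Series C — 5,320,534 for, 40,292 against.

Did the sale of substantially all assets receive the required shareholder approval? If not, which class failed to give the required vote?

Not approved — the Series B shares did not give the required vote.

Series A: 4/5 of 1779665 = 1423732; 1,423,732 required, 1,424,127 in favor — approved.
Series B: 2/3 of 2583721 = 1722480.67, rounded up to 1722481; 1,722,481 required, 1,721,655 in favor — not approved.
Series C: 4/5 of 6650667 = 5320533.60, rounded up to 5320534; 5,320,534 required, 5,320,534 in favor — approved.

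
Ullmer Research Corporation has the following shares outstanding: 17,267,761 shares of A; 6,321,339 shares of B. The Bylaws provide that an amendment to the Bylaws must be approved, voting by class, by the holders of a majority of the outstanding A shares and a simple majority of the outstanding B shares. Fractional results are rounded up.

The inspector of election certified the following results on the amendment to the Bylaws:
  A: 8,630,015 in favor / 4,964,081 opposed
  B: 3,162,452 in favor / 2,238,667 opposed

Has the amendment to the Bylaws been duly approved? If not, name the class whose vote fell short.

A: a majority of 17267761 is 8633881; 8,633,881 required, 8,630,015 in favor — not approved.
B: a majority of 6321339 is 3160670; 3,160,670 required, 3,162,452 in favor — approved.

Not approved — the A shares did not give the required vote.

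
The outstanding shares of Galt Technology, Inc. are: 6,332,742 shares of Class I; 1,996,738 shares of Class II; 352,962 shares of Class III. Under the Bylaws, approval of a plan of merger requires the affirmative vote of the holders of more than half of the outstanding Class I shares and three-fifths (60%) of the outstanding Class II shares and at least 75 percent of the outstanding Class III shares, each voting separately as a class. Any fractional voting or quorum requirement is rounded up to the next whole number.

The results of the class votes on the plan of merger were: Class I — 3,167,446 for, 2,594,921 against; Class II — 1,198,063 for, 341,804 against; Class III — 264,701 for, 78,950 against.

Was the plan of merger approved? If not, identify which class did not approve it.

Class I: a majority of 6332742 is 3166372; 3,166,372 required, 3,167,446 in favor — approved.
Class II: 3/5 of 1996738 = 1198042.80, rounded up to 1198043; 1,198,043 required, 1,198,063 in favor — approved.
Class III: 3/4 of 352962 = 264721.50, rounded up to 264722; 264,722 required, 264,701 in favor — not approved.

Not approved — the Class III shares did not give the required vote.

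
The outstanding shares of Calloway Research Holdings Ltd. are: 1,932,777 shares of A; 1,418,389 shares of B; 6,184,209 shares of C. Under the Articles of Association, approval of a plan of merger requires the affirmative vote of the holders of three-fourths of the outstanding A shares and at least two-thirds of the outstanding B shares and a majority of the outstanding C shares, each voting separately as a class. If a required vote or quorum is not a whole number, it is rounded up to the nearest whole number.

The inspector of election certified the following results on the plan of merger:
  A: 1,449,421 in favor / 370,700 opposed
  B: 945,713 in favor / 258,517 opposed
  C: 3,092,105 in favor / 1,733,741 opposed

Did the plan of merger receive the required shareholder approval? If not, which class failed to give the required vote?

Not approved — the A shares did not give the required vote.

A: 3/4 of 1932777 = 1449582.75, rounded up to 1449583; 1,449,583 required, 1,449,421 in favor — not approved.
B: 2/3 of 1418389 = 945592.67, rounded up to 945593; 945,593 required, 945,713 in favor — approved.
C: a majority of 6184209 is 3092105; 3,092,105 required, 3,092,105 in favor — approved.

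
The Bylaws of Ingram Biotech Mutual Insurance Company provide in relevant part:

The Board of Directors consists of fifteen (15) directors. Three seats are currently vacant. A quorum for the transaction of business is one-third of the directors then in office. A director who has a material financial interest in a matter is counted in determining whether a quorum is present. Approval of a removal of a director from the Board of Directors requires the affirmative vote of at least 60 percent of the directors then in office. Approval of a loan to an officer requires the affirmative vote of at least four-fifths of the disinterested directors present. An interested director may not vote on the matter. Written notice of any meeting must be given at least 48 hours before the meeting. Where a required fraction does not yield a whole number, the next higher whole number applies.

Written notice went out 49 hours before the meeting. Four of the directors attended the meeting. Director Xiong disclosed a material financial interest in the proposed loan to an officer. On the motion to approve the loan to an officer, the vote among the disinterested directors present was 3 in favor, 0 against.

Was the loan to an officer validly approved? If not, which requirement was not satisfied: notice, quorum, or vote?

Valid — all requirements satisfied.

Notice: 49 hours given; 48 required (49 ≥ 48). Satisfied.
Quorum: 4 present (interested directors count toward quorum); quorum is 4. Satisfied.
Vote: the loan to an officer requires four-fifths of the disinterested directors present (4 − 1 = 3). 4/5 of 3 = 2.40, rounded up to 3, so 3 affirmative votes are needed; 3 voted in favor. Satisfied.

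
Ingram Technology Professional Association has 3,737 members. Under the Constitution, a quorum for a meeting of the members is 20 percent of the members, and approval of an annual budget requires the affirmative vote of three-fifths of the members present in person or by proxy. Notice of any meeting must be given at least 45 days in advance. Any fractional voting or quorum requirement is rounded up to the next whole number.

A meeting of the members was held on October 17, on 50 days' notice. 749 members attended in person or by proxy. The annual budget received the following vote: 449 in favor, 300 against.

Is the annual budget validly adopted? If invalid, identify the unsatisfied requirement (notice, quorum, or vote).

Notice: 50 days given; 45 required. Satisfied.
Quorum: 20% of 3,737 = 747.40, rounded up to 748; 749 present. Satisfied.
Vote: requires three-fifths of those present (749); 3/5 of 749 = 449.40, rounded up to 450, so 450 needed; 449 in favor. Not satisfied.

Invalid — vote requirement not satisfied.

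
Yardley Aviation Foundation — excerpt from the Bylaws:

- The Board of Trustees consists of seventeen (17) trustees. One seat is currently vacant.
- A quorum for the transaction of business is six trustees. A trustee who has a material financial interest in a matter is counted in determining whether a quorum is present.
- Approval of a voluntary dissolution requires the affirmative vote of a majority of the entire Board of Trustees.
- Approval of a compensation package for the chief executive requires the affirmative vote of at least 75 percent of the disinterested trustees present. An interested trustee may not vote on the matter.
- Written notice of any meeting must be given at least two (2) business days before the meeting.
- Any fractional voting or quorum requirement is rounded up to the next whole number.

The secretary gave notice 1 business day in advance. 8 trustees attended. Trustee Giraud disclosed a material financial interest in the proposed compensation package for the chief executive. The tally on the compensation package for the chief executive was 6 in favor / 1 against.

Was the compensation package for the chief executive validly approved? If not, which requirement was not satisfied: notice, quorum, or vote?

Invalid — notice requirement not satisfied.

Notice: 1 business day given; 2 required (1 < 2). Not satisfied.
Quorum: 8 present (interested trustees count toward quorum); quorum is 6. Satisfied.
Vote: the compensation package for the chief executive requires three-fourths of the disinterested trustees present (8 − 1 = 7). 3/4 of 7 = 5.25, rounded up to 6, so 6 affirmative votes are needed; 6 voted in favor. Satisfied.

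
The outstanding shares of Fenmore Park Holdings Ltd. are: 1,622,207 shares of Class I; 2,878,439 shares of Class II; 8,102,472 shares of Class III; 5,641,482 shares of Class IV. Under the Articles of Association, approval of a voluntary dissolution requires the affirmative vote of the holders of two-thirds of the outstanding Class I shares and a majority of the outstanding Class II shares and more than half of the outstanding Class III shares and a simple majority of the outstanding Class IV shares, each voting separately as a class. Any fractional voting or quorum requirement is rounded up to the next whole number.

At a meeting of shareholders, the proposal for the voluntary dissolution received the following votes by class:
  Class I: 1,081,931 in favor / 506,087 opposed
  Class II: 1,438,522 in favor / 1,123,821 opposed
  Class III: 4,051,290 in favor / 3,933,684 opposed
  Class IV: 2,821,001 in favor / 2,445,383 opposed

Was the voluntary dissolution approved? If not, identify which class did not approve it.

Not approved — the Class II shares did not give the required vote.

Class I: 2/3 of 1622207 = 1081471.33, rounded up to 1081472; 1,081,472 required, 1,081,931 in favor — approved.
Class II: a majority of 2878439 is 1439220; 1,439,220 required, 1,438,522 in favor — not approved.
Class III: a majority of 8102472 is 4051237; 4,051,237 required, 4,051,290 in favor — approved.
Class IV: a majority of 5641482 is 2820742; 2,820,742 required, 2,821,001 in favor — approved.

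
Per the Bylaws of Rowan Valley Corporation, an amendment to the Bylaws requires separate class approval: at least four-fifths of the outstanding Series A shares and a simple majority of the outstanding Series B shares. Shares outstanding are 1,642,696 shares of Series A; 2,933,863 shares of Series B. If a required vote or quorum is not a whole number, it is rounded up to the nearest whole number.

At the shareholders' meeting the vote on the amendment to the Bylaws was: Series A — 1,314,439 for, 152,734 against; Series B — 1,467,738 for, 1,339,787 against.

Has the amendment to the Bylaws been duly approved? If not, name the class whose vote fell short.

Series A: 4/5 of 1642696 = 1314156.80, rounded up to 1314157; 1,314,157 required, 1,314,439 in favor — approved.
Series B: a majority of 2933863 is 1466932; 1,466,932 required, 1,467,738 in favor — approved.

Approved — every class gave the required vote.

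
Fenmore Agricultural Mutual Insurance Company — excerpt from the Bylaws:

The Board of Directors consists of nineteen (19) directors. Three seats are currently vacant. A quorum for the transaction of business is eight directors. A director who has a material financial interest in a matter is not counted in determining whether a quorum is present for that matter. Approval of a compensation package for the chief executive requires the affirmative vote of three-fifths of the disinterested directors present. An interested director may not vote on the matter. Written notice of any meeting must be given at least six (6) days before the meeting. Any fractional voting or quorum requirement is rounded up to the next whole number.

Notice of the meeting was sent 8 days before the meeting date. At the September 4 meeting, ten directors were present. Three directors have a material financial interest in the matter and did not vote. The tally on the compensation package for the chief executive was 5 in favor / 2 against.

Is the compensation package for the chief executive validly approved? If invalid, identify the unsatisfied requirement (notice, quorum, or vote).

Notice: 8 days given; 6 required (8 ≥ 6). Satisfied.
Quorum: 10 present, but the 3 interested directors do not count, leaving 7. Quorum is 8. Not satisfied.
Vote: the compensation package for the chief executive requires three-fifths of the disinterested directors present (10 − 3 = 7). 3/5 of 7 = 4.20, rounded up to 5, so 5 affirmative votes are needed; 5 voted in favor. Satisfied. (Moot — without a quorum no business can be validly transacted.)

Invalid — quorum requirement not satisfied.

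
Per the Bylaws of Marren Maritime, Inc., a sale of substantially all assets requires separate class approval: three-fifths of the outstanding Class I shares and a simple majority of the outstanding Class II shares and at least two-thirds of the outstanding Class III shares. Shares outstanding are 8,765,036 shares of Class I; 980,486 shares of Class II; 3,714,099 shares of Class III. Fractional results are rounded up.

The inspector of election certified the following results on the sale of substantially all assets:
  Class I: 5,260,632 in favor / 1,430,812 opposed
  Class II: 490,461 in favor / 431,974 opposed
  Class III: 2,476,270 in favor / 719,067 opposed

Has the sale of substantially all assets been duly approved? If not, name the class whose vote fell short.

Approved — every class gave the required vote.

Class I: 3/5 of 8765036 = 5259021.60, rounded up to 5259022; 5,259,022 required, 5,260,632 in favor — approved.
Class II: a majority of 980486 is 490244; 490,244 required, 490,461 in favor — approved.
Class III: 2/3 of 3714099 = 2476066; 2,476,066 required, 2,476,270 in favor — approved.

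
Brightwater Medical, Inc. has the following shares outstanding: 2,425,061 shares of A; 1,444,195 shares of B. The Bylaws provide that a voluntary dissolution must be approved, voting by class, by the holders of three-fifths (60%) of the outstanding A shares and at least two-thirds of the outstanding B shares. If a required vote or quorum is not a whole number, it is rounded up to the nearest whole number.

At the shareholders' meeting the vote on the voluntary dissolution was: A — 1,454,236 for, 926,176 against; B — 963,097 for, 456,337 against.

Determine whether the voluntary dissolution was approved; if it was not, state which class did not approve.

A: 3/5 of 2425061 = 1455036.60, rounded up to 1455037; 1,455,037 required, 1,454,236 in favor — not approved.
B: 2/3 of 1444195 = 962796.67, rounded up to 962797; 962,797 required, 963,097 in favor — approved.

Not approved — the A shares did not give the required vote.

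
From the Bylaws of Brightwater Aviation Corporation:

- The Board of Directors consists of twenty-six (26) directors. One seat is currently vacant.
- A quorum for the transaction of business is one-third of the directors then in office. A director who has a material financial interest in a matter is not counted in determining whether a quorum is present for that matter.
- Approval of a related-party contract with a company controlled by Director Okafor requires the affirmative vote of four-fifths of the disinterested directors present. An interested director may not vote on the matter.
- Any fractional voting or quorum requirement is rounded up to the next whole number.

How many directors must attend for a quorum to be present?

1/3 of 25 = 8.33, rounded up to 9.

9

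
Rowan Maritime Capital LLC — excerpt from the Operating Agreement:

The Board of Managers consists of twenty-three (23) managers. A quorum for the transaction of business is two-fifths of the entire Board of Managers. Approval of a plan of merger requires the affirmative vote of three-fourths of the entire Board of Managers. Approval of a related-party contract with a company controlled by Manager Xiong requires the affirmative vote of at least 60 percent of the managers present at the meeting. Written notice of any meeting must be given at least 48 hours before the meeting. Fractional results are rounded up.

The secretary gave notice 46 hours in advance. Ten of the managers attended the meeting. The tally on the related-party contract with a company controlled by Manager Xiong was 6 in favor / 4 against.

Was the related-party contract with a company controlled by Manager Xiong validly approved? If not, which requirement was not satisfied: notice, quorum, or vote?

Notice: 46 hours given; 48 required (46 < 48). Not satisfied.
Quorum: 10 present; quorum is 10. Satisfied.
Vote: the related-party contract with a company controlled by Manager Xiong requires three-fifths of the managers present (10). 3/5 of 10 = 6, so 6 affirmative votes are needed; 6 voted in favor. Satisfied.

Invalid — notice requirement not satisfied.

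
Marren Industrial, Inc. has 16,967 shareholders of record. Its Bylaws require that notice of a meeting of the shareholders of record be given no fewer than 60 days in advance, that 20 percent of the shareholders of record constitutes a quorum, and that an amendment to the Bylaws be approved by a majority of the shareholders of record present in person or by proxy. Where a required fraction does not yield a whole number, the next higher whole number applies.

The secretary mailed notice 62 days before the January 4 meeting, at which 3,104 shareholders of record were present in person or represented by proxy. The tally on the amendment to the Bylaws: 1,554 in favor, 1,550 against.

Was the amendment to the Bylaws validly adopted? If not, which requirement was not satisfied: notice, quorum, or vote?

Notice: 62 days given; 60 required. Satisfied.
Quorum: 20% of 16,967 = 3,393.40, rounded up to 3,394; 3,104 present. Not satisfied.
Vote: requires a majority of those present (3,104); a majority of 3104 is 1553, so 1,553 needed; 1,554 in favor. Satisfied.

Invalid — quorum requirement not satisfied.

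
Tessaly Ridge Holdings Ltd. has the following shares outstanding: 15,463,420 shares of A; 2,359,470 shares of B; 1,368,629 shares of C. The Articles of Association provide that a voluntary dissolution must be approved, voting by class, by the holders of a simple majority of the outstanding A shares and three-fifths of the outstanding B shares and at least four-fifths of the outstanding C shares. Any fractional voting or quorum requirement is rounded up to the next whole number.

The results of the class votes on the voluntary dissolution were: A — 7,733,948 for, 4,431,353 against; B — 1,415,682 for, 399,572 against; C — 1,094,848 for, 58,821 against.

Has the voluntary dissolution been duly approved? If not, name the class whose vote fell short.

A: a majority of 15463420 is 7731711; 7,731,711 required, 7,733,948 in favor — approved.
B: 3/5 of 2359470 = 1415682; 1,415,682 required, 1,415,682 in favor — approved.
C: 4/5 of 1368629 = 1094903.20, rounded up to 1094904; 1,094,904 required, 1,094,848 in favor — not approved.

Not approved — the C shares did not give the required vote.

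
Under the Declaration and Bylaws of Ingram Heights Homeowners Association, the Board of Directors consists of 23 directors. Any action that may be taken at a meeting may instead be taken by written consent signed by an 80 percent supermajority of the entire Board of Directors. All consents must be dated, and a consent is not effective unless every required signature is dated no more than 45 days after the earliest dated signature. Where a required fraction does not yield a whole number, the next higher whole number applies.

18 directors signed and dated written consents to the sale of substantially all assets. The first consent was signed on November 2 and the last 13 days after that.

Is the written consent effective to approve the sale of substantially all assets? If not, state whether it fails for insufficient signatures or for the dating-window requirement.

Not effective — insufficient signatures.

Signatures required: an 80 percent supermajority of 23 — 4/5 of 23 = 18.40, rounded up to 19, so 19 needed; 18 signed. Insufficient.
Dating window: the latest signature is 13 days after the earliest; the limit is 45 days. Within the window.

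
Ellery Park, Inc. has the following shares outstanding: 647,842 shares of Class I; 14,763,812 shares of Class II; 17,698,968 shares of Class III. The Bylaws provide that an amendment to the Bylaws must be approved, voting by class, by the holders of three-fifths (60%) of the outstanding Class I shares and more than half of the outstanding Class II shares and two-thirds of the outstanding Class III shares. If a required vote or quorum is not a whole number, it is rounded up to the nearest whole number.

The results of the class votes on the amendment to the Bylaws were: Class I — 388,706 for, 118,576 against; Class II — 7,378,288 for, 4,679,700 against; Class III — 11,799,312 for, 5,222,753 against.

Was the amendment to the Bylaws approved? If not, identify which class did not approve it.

Class I: 3/5 of 647842 = 388705.20, rounded up to 388706; 388,706 required, 388,706 in favor — approved.
Class II: a majority of 14763812 is 7381907; 7,381,907 required, 7,378,288 in favor — not approved.
Class III: 2/3 of 17698968 = 11799312; 11,799,312 required, 11,799,312 in favor — approved.

Not approved — the Class II shares did not give the required vote.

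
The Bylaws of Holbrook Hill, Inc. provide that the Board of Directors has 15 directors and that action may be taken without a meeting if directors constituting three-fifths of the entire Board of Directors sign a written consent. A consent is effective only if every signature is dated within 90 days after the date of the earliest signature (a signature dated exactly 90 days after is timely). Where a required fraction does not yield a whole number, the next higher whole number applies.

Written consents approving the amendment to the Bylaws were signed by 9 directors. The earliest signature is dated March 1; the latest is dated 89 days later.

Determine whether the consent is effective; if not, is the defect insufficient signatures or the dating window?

Effective — both the signature and dating-window requirements are satisfied.

Signatures required: three-fifths of 15 — 3/5 of 15 = 9, so 9 needed; 9 signed. Sufficient.
Dating window: the latest signature is 89 days after the earliest; the limit is 90 days. Within the window.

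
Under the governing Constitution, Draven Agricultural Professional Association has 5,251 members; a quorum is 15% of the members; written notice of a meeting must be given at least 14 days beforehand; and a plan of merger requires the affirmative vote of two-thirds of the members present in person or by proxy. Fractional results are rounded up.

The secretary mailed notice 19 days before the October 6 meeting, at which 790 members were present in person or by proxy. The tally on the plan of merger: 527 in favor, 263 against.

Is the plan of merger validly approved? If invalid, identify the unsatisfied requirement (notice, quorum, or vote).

Valid — all requirements satisfied.

Notice: 19 days given; 14 required. Satisfied.
Quorum: 15% of 5,251 = 787.65, rounded up to 788; 790 present. Satisfied.
Vote: requires two-thirds of those present (790); 2/3 of 790 = 526.67, rounded up to 527, so 527 needed; 527 in favor. Satisfied.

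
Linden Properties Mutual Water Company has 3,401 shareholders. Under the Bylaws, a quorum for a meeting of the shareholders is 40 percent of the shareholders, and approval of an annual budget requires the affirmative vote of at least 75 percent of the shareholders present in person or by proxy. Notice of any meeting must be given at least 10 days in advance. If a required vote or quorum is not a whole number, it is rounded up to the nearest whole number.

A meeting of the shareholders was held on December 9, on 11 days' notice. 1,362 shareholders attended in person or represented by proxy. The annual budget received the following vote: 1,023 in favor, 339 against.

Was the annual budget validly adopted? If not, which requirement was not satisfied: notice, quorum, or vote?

Notice: 11 days given; 10 required. Satisfied.
Quorum: 40% of 3,401 = 1,360.40, rounded up to 1,361; 1,362 present. Satisfied.
Vote: requires three-fourths of those present (1,362); 3/4 of 1362 = 1021.50, rounded up to 1022, so 1,022 needed; 1,023 in favor. Satisfied.

Valid — all requirements satisfied.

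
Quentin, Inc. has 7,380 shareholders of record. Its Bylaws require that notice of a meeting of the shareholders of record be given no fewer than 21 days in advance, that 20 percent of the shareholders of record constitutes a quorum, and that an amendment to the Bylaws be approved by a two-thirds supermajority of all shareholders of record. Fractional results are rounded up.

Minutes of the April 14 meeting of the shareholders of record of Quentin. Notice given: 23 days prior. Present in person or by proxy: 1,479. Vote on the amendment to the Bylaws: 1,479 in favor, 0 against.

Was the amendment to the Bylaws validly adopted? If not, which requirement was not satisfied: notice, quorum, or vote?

Notice: 23 days given; 21 required. Satisfied.
Quorum: 20% of 7,380 = 1,476; 1,479 present. Satisfied.
Vote: requires two-thirds of all shareholders of record (7,380); 2/3 of 7380 = 4920, so 4,920 needed; 1,479 in favor. Not satisfied.

Invalid — vote requirement not satisfied.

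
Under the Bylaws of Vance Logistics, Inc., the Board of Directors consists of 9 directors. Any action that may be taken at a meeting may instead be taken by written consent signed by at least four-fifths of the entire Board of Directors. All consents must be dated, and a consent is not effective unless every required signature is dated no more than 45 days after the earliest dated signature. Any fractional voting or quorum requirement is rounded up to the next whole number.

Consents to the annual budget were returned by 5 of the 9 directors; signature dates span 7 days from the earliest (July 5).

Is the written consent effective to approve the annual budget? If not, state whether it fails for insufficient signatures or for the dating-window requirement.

Signatures required: at least four-fifths of 9 — 4/5 of 9 = 7.20, rounded up to 8, so 8 needed; 5 signed. Insufficient.
Dating window: the latest signature is 7 days after the earliest; the limit is 45 days. Within the window.

Not effective — insufficient signatures.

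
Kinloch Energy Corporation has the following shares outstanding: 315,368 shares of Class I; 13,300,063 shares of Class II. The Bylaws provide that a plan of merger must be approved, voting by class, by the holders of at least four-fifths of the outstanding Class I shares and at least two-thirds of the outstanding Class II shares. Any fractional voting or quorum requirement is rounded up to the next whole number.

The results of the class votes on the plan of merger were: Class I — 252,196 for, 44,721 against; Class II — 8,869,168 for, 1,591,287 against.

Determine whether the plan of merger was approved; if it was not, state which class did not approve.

Class I: 4/5 of 315368 = 252294.40, rounded up to 252295; 252,295 required, 252,196 in favor — not approved.
Class II: 2/3 of 13300063 = 8866708.67, rounded up to 8866709; 8,866,709 required, 8,869,168 in favor — approved.

Not approved — the Class I shares did not give the required vote.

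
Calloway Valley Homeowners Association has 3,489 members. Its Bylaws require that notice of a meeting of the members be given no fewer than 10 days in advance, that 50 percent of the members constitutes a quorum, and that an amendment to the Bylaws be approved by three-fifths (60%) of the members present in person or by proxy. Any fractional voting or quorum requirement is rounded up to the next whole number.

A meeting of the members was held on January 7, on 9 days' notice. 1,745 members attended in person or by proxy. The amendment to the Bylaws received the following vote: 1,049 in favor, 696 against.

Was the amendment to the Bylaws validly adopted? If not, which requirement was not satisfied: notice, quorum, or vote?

Invalid — notice requirement not satisfied.

Notice: 9 days given; 10 required. Not satisfied.
Quorum: 50% of 3,489 = 1,744.50, rounded up to 1,745; 1,745 present. Satisfied.
Vote: requires three-fifths of those present (1,745); 3/5 of 1745 = 1047, so 1,047 needed; 1,049 in favor. Satisfied.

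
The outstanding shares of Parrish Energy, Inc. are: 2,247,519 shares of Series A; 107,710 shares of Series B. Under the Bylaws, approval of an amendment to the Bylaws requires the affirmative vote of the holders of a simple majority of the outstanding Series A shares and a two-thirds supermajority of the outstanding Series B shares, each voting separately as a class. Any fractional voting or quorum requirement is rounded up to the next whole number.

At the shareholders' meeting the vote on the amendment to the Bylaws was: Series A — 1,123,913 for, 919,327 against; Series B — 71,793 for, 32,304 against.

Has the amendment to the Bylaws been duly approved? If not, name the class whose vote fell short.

Not approved — the Series B shares did not give the required vote.

Series A: a majority of 2247519 is 1123760; 1,123,760 required, 1,123,913 in favor — approved.
Series B: 2/3 of 107710 = 71806.67, rounded up to 71807; 71,807 required, 71,793 in favor — not approved.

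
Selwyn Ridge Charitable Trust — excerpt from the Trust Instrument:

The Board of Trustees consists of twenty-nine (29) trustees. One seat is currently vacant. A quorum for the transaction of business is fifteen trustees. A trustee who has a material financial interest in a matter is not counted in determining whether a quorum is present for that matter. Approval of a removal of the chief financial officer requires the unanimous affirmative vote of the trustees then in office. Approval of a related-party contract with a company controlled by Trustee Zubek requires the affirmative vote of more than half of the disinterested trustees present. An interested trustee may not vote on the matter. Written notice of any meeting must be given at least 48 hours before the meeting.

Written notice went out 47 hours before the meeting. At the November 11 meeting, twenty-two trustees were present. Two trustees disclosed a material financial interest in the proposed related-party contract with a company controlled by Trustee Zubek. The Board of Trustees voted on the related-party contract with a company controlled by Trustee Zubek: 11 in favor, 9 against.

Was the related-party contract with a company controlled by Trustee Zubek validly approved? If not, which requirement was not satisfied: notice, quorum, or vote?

Notice: 47 hours given; 48 required (47 < 48). Not satisfied.
Quorum: 22 present, but the 2 interested trustees do not count, leaving 20. Quorum is 15. Satisfied.
Vote: the related-party contract with a company controlled by Trustee Zubek requires a majority of the disinterested trustees present (22 − 2 = 20). A majority of 20 is 11, so 11 affirmative votes are needed; 11 voted in favor. Satisfied.

Invalid — notice requirement not satisfied.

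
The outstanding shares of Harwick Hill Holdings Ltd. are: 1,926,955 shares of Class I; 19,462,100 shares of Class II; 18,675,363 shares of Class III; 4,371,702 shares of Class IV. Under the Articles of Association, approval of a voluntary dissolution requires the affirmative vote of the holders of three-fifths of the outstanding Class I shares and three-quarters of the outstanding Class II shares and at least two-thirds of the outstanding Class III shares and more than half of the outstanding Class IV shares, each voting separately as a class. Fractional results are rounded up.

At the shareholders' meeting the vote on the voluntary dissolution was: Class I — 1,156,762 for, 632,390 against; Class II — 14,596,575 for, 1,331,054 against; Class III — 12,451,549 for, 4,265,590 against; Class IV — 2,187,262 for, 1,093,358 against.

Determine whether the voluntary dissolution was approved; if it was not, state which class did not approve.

Approved — every class gave the required vote.

Class I: 3/5 of 1926955 = 1156173; 1,156,173 required, 1,156,762 in favor — approved.
Class II: 3/4 of 19462100 = 14596575; 14,596,575 required, 14,596,575 in favor — approved.
Class III: 2/3 of 18675363 = 12450242; 12,450,242 required, 12,451,549 in favor — approved.
Class IV: a majority of 4371702 is 2185852; 2,185,852 required, 2,187,262 in favor — approved.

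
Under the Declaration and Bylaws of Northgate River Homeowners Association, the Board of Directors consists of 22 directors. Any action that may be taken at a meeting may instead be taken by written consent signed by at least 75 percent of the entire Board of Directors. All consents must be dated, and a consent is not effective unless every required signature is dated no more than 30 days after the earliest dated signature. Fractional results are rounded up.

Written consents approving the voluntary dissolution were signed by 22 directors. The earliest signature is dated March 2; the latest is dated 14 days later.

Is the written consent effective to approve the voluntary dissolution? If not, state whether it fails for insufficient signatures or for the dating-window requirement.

Signatures required: at least 75 percent of 22 — 3/4 of 22 = 16.50, rounded up to 17, so 17 needed; 22 signed. Sufficient.
Dating window: the latest signature is 14 days after the earliest; the limit is 30 days. Within the window.

Effective — both the signature and dating-window requirements are satisfied.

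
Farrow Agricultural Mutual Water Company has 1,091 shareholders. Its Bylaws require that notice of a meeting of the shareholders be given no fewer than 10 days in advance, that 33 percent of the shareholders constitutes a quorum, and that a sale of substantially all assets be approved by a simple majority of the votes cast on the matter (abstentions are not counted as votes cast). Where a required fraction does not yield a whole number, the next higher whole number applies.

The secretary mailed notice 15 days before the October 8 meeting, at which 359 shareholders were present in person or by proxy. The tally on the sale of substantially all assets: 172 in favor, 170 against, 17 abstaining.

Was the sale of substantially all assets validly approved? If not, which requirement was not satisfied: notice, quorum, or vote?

Invalid — quorum requirement not satisfied.

Notice: 15 days given; 10 required. Satisfied.
Quorum: 33% of 1,091 = 360.03, rounded up to 361; 359 present. Not satisfied.
Vote: requires a majority of the votes cast (359 − 17 abstaining = 342); a majority of 342 is 172, so 172 needed; 172 in favor. Satisfied.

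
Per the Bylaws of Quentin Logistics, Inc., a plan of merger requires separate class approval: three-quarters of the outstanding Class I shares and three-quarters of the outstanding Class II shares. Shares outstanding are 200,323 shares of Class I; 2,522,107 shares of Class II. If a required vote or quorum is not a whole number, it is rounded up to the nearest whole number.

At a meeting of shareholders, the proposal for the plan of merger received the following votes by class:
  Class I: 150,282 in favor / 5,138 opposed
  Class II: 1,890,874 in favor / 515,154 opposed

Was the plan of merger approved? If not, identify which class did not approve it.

Not approved — the Class II shares did not give the required vote.

Class I: 3/4 of 200323 = 150242.25, rounded up to 150243; 150,243 required, 150,282 in favor — approved.
Class II: 3/4 of 2522107 = 1891580.25, rounded up to 1891581; 1,891,581 required, 1,890,874 in favor — not approved.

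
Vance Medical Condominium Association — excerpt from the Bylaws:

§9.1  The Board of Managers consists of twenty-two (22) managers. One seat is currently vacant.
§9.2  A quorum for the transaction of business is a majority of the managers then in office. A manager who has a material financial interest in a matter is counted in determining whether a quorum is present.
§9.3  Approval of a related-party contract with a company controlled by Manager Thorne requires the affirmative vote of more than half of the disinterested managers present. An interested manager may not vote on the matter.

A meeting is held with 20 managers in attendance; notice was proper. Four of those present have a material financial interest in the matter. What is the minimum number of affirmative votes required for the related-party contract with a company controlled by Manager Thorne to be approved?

9

The related-party contract with a company controlled by Manager Thorne requires a majority of the disinterested managers present (20 − 4 = 16).
A majority of 16 is 9.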